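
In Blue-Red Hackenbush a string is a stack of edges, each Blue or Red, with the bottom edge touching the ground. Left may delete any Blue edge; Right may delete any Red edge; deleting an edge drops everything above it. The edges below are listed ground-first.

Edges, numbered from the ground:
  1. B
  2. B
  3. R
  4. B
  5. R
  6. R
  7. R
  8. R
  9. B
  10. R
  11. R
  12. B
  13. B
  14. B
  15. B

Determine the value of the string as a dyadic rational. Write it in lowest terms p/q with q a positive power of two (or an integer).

Recurse on prefixes of the 15-edge string B B R B R R R R B R R B B B B:
G_1 [B]  L=[0]  R=[·]  gives 1
G_2 [BB]  L=[0,1]  R=[·]  gives 2
G_3 [BBR]  L=[0,1]  R=[2]  gives 3/2
G_4 [BBRB]  L=[0,1,3/2]  R=[2]  gives 7/4
G_5 [BBRBR]  L=[0,1,3/2]  R=[7/4,2]  gives 13/8
G_6 [BBRBRR]  L=[0,1,3/2]  R=[13/8,7/4,2]  gives 25/16
G_7 [BBRBRRR]  L=[0,1,3/2]  R=[25/16,13/8,7/4,2]  gives 49/32
G_8 [BBRBRRRR]  L=[0,1,3/2]  R=[49/32,25/16,13/8,7/4,2]  gives 97/64
G_9 [BBRBRRRRB]  L=[0,1,3/2,97/64]  R=[49/32,25/16,13/8,7/4,2]  gives 195/128
G_10 [BBRBRRRRBR]  L=[0,1,3/2,97/64]  R=[195/128,49/32,25/16,13/8,7/4,2]  gives 389/256
G_11 [BBRBRRRRBRR]  L=[0,1,3/2,97/64]  R=[389/256,195/128,49/32,25/16,13/8,7/4,2]  gives 777/512
G_12 [BBRBRRRRBRRB]  L=[0,1,3/2,97/64,777/512]  R=[389/256,195/128,49/32,25/16,13/8,7/4,2]  gives 1555/1024
G_13 [BBRBRRRRBRRBB]  L=[0,1,3/2,97/64,777/512,1555/1024]  R=[389/256,195/128,49/32,25/16,13/8,7/4,2]  gives 3111/2048
G_14 [BBRBRRRRBRRBBB]  L=[0,1,3/2,97/64,777/512,1555/1024,3111/2048]  R=[389/256,195/128,49/32,25/16,13/8,7/4,2]  gives 6223/4096
G_15 [BBRBRRRRBRRBBBB]  L=[0,1,3/2,97/64,777/512,1555/1024,3111/2048,6223/4096]  R=[389/256,195/128,49/32,25/16,13/8,7/4,2]  gives 12447/8192

12447/8192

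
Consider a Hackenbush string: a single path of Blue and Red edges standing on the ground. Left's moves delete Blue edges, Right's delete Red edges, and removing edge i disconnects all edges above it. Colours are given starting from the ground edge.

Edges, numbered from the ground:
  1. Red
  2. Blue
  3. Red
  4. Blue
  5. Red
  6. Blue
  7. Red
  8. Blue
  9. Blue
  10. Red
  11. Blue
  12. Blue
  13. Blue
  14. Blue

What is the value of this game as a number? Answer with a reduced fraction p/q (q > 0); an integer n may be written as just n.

-5409/8192

Prefix values for Red Blue Red Blue Red Blue Red Blue Blue Red Blue Blue Blue Blue via {L|R} + simplicity:
step 1: add Red to get R; options L={ (no moves) } R={ 0 } → -1
step 2: add Blue to get RB; options L={ -1 } R={ 0 } → -1/2
step 3: add Red to get RBR; options L={ -1 } R={ -1/2; 0 } → -3/4
step 4: add Blue to get RBRB; options L={ -1; -3/4 } R={ -1/2; 0 } → -5/8
step 5: add Red to get RBRBR; options L={ -1; -3/4 } R={ -5/8; -1/2; 0 } → -11/16
step 6: add Blue to get RBRBRB; options L={ -1; -3/4; -11/16 } R={ -5/8; -1/2; 0 } → -21/32
step 7: add Red to get RBRBRBR; options L={ -1; -3/4; -11/16 } R={ -21/32; -5/8; -1/2; 0 } → -43/64
step 8: add Blue to get RBRBRBRB; options L={ -1; -3/4; -11/16; -43/64 } R={ -21/32; -5/8; -1/2; 0 } → -85/128
step 9: add Blue to get RBRBRBRBB; options L={ -1; -3/4; -11/16; -43/64; -85/128 } R={ -21/32; -5/8; -1/2; 0 } → -169/256
step 10: add Red to get RBRBRBRBBR; options L={ -1; -3/4; -11/16; -43/64; -85/128 } R={ -169/256; -21/32; -5/8; -1/2; 0 } → -339/512
step 11: add Blue to get RBRBRBRBBRB; options L={ -1; -3/4; -11/16; -43/64; -85/128; -339/512 } R={ -169/256; -21/32; -5/8; -1/2; 0 } → -677/1024
step 12: add Blue to get RBRBRBRBBRBB; options L={ -1; -3/4; -11/16; -43/64; -85/128; -339/512; -677/1024 } R={ -169/256; -21/32; -5/8; -1/2; 0 } → -1353/2048
step 13: add Blue to get RBRBRBRBBRBBB; options L={ -1; -3/4; -11/16; -43/64; -85/128; -339/512; -677/1024; -1353/2048 } R={ -169/256; -21/32; -5/8; -1/2; 0 } → -2705/4096
step 14: add Blue to get RBRBRBRBBRBBBB; options L={ -1; -3/4; -11/16; -43/64; -85/128; -339/512; -677/1024; -1353/2048; -2705/4096 } R={ -169/256; -21/32; -5/8; -1/2; 0 } → -5409/8192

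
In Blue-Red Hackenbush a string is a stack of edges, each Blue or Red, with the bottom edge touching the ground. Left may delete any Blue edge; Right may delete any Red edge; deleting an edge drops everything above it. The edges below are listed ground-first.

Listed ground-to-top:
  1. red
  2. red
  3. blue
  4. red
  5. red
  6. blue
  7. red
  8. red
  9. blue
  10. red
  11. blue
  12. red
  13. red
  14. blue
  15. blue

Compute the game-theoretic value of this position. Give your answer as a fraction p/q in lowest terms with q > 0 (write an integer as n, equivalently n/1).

-15193/8192

Prefix values for red red blue red red blue red red blue red blue red red blue blue via {L|R} + simplicity:
v_1 [r]  L=[·]  R=[0]  ⇒ -1
v_2 [rr]  L=[·]  R=[-1; 0]  ⇒ -2
v_3 [rrb]  L=[-2]  R=[-1; 0]  ⇒ -3/2
v_4 [rrbr]  L=[-2]  R=[-3/2; -1; 0]  ⇒ -7/4
v_5 [rrbrr]  L=[-2]  R=[-7/4; -3/2; -1; 0]  ⇒ -15/8
v_6 [rrbrrb]  L=[-2; -15/8]  R=[-7/4; -3/2; -1; 0]  ⇒ -29/16
v_7 [rrbrrbr]  L=[-2; -15/8]  R=[-29/16; -7/4; -3/2; -1; 0]  ⇒ -59/32
v_8 [rrbrrbrr]  L=[-2; -15/8]  R=[-59/32; -29/16; -7/4; -3/2; -1; 0]  ⇒ -119/64
v_9 [rrbrrbrrb]  L=[-2; -15/8; -119/64]  R=[-59/32; -29/16; -7/4; -3/2; -1; 0]  ⇒ -237/128
v_10 [rrbrrbrrbr]  L=[-2; -15/8; -119/64]  R=[-237/128; -59/32; -29/16; -7/4; -3/2; -1; 0]  ⇒ -475/256
v_11 [rrbrrbrrbrb]  L=[-2; -15/8; -119/64; -475/256]  R=[-237/128; -59/32; -29/16; -7/4; -3/2; -1; 0]  ⇒ -949/512
v_12 [rrbrrbrrbrbr]  L=[-2; -15/8; -119/64; -475/256]  R=[-949/512; -237/128; -59/32; -29/16; -7/4; -3/2; -1; 0]  ⇒ -1899/1024
v_13 [rrbrrbrrbrbrr]  L=[-2; -15/8; -119/64; -475/256]  R=[-1899/1024; -949/512; -237/128; -59/32; -29/16; -7/4; -3/2; -1; 0]  ⇒ -3799/2048
v_14 [rrbrrbrrbrbrrb]  L=[-2; -15/8; -119/64; -475/256; -3799/2048]  R=[-1899/1024; -949/512; -237/128; -59/32; -29/16; -7/4; -3/2; -1; 0]  ⇒ -7597/4096
v_15 [rrbrrbrrbrbrrbb]  L=[-2; -15/8; -119/64; -475/256; -3799/2048; -7597/4096]  R=[-1899/1024; -949/512; -237/128; -59/32; -29/16; -7/4; -3/2; -1; 0]  ⇒ -15193/8192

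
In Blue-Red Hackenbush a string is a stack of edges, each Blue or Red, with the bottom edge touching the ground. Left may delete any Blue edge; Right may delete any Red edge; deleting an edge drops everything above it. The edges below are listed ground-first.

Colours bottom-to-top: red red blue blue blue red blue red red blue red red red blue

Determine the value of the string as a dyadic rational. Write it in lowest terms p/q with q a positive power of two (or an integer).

Recurse on prefixes of the 14-edge string red red blue blue blue red blue red red blue red red red blue:
edge 1 of 14 (red): { (no moves) | 0 } so -1
edge 2 of 14 (red): { (no moves) | -1; 0 } so -2
edge 3 of 14 (blue): { -2 | -1; 0 } so -3/2
edge 4 of 14 (blue): { -2; -3/2 | -1; 0 } so -5/4
edge 5 of 14 (blue): { -2; -3/2; -5/4 | -1; 0 } so -9/8
edge 6 of 14 (red): { -2; -3/2; -5/4 | -9/8; -1; 0 } so -19/16
edge 7 of 14 (blue): { -2; -3/2; -5/4; -19/16 | -9/8; -1; 0 } so -37/32
edge 8 of 14 (red): { -2; -3/2; -5/4; -19/16 | -37/32; -9/8; -1; 0 } so -75/64
edge 9 of 14 (red): { -2; -3/2; -5/4; -19/16 | -75/64; -37/32; -9/8; -1; 0 } so -151/128
edge 10 of 14 (blue): { -2; -3/2; -5/4; -19/16; -151/128 | -75/64; -37/32; -9/8; -1; 0 } so -301/256
edge 11 of 14 (red): { -2; -3/2; -5/4; -19/16; -151/128 | -301/256; -75/64; -37/32; -9/8; -1; 0 } so -603/512
edge 12 of 14 (red): { -2; -3/2; -5/4; -19/16; -151/128 | -603/512; -301/256; -75/64; -37/32; -9/8; -1; 0 } so -1207/1024
edge 13 of 14 (red): { -2; -3/2; -5/4; -19/16; -151/128 | -1207/1024; -603/512; -301/256; -75/64; -37/32; -9/8; -1; 0 } so -2415/2048
edge 14 of 14 (blue): { -2; -3/2; -5/4; -19/16; -151/128; -2415/2048 | -1207/1024; -603/512; -301/256; -75/64; -37/32; -9/8; -1; 0 } so -4829/4096

-4829/4096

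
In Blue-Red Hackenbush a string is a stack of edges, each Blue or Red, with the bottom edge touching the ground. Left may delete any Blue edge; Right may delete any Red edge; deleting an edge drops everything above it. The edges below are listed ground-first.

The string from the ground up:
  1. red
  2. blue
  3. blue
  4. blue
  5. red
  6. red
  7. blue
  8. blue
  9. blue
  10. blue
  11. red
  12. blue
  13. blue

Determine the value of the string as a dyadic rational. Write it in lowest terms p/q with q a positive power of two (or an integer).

val(r) = { none | 0 } — -1
val(rb) = { -1 | 0 } — -1/2
val(rbb) = { -1, -1/2 | 0 } — -1/4
val(rbbb) = { -1, -1/2, -1/4 | 0 } — -1/8
val(rbbbr) = { -1, -1/2, -1/4 | -1/8, 0 } — -3/16
val(rbbbrr) = { -1, -1/2, -1/4 | -3/16, -1/8, 0 } — -7/32
val(rbbbrrb) = { -1, -1/2, -1/4, -7/32 | -3/16, -1/8, 0 } — -13/64
val(rbbbrrbb) = { -1, -1/2, -1/4, -7/32, -13/64 | -3/16, -1/8, 0 } — -25/128
val(rbbbrrbbb) = { -1, -1/2, -1/4, -7/32, -13/64, -25/128 | -3/16, -1/8, 0 } — -49/256
val(rbbbrrbbbb) = { -1, -1/2, -1/4, -7/32, -13/64, -25/128, -49/256 | -3/16, -1/8, 0 } — -97/512
val(rbbbrrbbbbr) = { -1, -1/2, -1/4, -7/32, -13/64, -25/128, -49/256 | -97/512, -3/16, -1/8, 0 } — -195/1024
val(rbbbrrbbbbrb) = { -1, -1/2, -1/4, -7/32, -13/64, -25/128, -49/256, -195/1024 | -97/512, -3/16, -1/8, 0 } — -389/2048
val(rbbbrrbbbbrbb) = { -1, -1/2, -1/4, -7/32, -13/64, -25/128, -49/256, -195/1024, -389/2048 | -97/512, -3/16, -1/8, 0 } — -777/4096

-777/4096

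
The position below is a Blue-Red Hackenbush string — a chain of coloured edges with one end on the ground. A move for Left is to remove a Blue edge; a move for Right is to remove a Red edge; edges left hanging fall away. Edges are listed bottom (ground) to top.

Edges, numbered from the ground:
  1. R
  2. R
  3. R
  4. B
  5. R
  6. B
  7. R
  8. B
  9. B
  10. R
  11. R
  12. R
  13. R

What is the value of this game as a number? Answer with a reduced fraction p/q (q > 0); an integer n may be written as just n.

-2719/1024

R: Left { (no moves) }, Right { 0 } ⇒ simplest -1
RR: Left { (no moves) }, Right { -1; 0 } ⇒ simplest -2
RRR: Left { (no moves) }, Right { -2; -1; 0 } ⇒ simplest -3
RRRB: Left { -3 }, Right { -2; -1; 0 } ⇒ simplest -5/2
RRRBR: Left { -3 }, Right { -5/2; -2; -1; 0 } ⇒ simplest -11/4
RRRBRB: Left { -3; -11/4 }, Right { -5/2; -2; -1; 0 } ⇒ simplest -21/8
RRRBRBR: Left { -3; -11/4 }, Right { -21/8; -5/2; -2; -1; 0 } ⇒ simplest -43/16
RRRBRBRB: Left { -3; -11/4; -43/16 }, Right { -21/8; -5/2; -2; -1; 0 } ⇒ simplest -85/32
RRRBRBRBB: Left { -3; -11/4; -43/16; -85/32 }, Right { -21/8; -5/2; -2; -1; 0 } ⇒ simplest -169/64
RRRBRBRBBR: Left { -3; -11/4; -43/16; -85/32 }, Right { -169/64; -21/8; -5/2; -2; -1; 0 } ⇒ simplest -339/128
RRRBRBRBBRR: Left { -3; -11/4; -43/16; -85/32 }, Right { -339/128; -169/64; -21/8; -5/2; -2; -1; 0 } ⇒ simplest -679/256
RRRBRBRBBRRR: Left { -3; -11/4; -43/16; -85/32 }, Right { -679/256; -339/128; -169/64; -21/8; -5/2; -2; -1; 0 } ⇒ simplest -1359/512
RRRBRBRBBRRRR: Left { -3; -11/4; -43/16; -85/32 }, Right { -1359/512; -679/256; -339/128; -169/64; -21/8; -5/2; -2; -1; 0 } ⇒ simplest -2719/1024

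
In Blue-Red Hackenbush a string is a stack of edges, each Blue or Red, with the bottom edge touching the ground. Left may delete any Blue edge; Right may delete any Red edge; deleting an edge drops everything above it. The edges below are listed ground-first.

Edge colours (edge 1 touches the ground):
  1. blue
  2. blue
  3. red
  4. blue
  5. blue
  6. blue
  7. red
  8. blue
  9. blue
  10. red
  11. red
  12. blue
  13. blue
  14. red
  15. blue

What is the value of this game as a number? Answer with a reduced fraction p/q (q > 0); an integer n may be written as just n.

g(b) = { 0 | ∅ } ⇒ 1
g(bb) = { 0,1 | ∅ } ⇒ 2
g(bbr) = { 0,1 | 2 } ⇒ 3/2
g(bbrb) = { 0,1,3/2 | 2 } ⇒ 7/4
g(bbrbb) = { 0,1,3/2,7/4 | 2 } ⇒ 15/8
g(bbrbbb) = { 0,1,3/2,7/4,15/8 | 2 } ⇒ 31/16
g(bbrbbbr) = { 0,1,3/2,7/4,15/8 | 31/16,2 } ⇒ 61/32
g(bbrbbbrb) = { 0,1,3/2,7/4,15/8,61/32 | 31/16,2 } ⇒ 123/64
g(bbrbbbrbb) = { 0,1,3/2,7/4,15/8,61/32,123/64 | 31/16,2 } ⇒ 247/128
g(bbrbbbrbbr) = { 0,1,3/2,7/4,15/8,61/32,123/64 | 247/128,31/16,2 } ⇒ 493/256
g(bbrbbbrbbrr) = { 0,1,3/2,7/4,15/8,61/32,123/64 | 493/256,247/128,31/16,2 } ⇒ 985/512
g(bbrbbbrbbrrb) = { 0,1,3/2,7/4,15/8,61/32,123/64,985/512 | 493/256,247/128,31/16,2 } ⇒ 1971/1024
g(bbrbbbrbbrrbb) = { 0,1,3/2,7/4,15/8,61/32,123/64,985/512,1971/1024 | 493/256,247/128,31/16,2 } ⇒ 3943/2048
g(bbrbbbrbbrrbbr) = { 0,1,3/2,7/4,15/8,61/32,123/64,985/512,1971/1024 | 3943/2048,493/256,247/128,31/16,2 } ⇒ 7885/4096
g(bbrbbbrbbrrbbrb) = { 0,1,3/2,7/4,15/8,61/32,123/64,985/512,1971/1024,7885/4096 | 3943/2048,493/256,247/128,31/16,2 } ⇒ 15771/8192

15771/8192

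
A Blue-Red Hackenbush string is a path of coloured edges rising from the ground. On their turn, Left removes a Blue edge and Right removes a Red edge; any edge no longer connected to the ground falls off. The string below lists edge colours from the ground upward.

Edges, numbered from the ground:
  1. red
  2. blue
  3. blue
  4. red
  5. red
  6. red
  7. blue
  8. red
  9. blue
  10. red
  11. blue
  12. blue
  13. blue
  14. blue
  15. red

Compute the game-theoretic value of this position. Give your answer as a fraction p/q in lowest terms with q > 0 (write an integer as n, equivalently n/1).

-7491/16384

step 1: add red to get r; options L={ none } R={ 0 } = -1
step 2: add blue to get rb; options L={ -1 } R={ 0 } = -1/2
step 3: add blue to get rbb; options L={ -1, -1/2 } R={ 0 } = -1/4
step 4: add red to get rbbr; options L={ -1, -1/2 } R={ -1/4, 0 } = -3/8
step 5: add red to get rbbrr; options L={ -1, -1/2 } R={ -3/8, -1/4, 0 } = -7/16
step 6: add red to get rbbrrr; options L={ -1, -1/2 } R={ -7/16, -3/8, -1/4, 0 } = -15/32
step 7: add blue to get rbbrrrb; options L={ -1, -1/2, -15/32 } R={ -7/16, -3/8, -1/4, 0 } = -29/64
step 8: add red to get rbbrrrbr; options L={ -1, -1/2, -15/32 } R={ -29/64, -7/16, -3/8, -1/4, 0 } = -59/128
step 9: add blue to get rbbrrrbrb; options L={ -1, -1/2, -15/32, -59/128 } R={ -29/64, -7/16, -3/8, -1/4, 0 } = -117/256
step 10: add red to get rbbrrrbrbr; options L={ -1, -1/2, -15/32, -59/128 } R={ -117/256, -29/64, -7/16, -3/8, -1/4, 0 } = -235/512
step 11: add blue to get rbbrrrbrbrb; options L={ -1, -1/2, -15/32, -59/128, -235/512 } R={ -117/256, -29/64, -7/16, -3/8, -1/4, 0 } = -469/1024
step 12: add blue to get rbbrrrbrbrbb; options L={ -1, -1/2, -15/32, -59/128, -235/512, -469/1024 } R={ -117/256, -29/64, -7/16, -3/8, -1/4, 0 } = -937/2048
step 13: add blue to get rbbrrrbrbrbbb; options L={ -1, -1/2, -15/32, -59/128, -235/512, -469/1024, -937/2048 } R={ -117/256, -29/64, -7/16, -3/8, -1/4, 0 } = -1873/4096
step 14: add blue to get rbbrrrbrbrbbbb; options L={ -1, -1/2, -15/32, -59/128, -235/512, -469/1024, -937/2048, -1873/4096 } R={ -117/256, -29/64, -7/16, -3/8, -1/4, 0 } = -3745/8192
step 15: add red to get rbbrrrbrbrbbbbr; options L={ -1, -1/2, -15/32, -59/128, -235/512, -469/1024, -937/2048, -1873/4096 } R={ -3745/8192, -117/256, -29/64, -7/16, -3/8, -1/4, 0 } = -7491/16384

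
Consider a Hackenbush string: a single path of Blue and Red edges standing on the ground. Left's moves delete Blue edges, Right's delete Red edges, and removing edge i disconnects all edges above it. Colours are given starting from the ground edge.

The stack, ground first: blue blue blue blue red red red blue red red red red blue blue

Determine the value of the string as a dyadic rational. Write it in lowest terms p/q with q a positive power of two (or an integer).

3207/1024

step 1: add blue to get b; options L={ 0 } R={  } so 1
step 2: add blue to get bb; options L={ 0,1 } R={  } so 2
step 3: add blue to get bbb; options L={ 0,1,2 } R={  } so 3
step 4: add blue to get bbbb; options L={ 0,1,2,3 } R={  } so 4
step 5: add red to get bbbbr; options L={ 0,1,2,3 } R={ 4 } so 7/2
step 6: add red to get bbbbrr; options L={ 0,1,2,3 } R={ 7/2,4 } so 13/4
step 7: add red to get bbbbrrr; options L={ 0,1,2,3 } R={ 13/4,7/2,4 } so 25/8
step 8: add blue to get bbbbrrrb; options L={ 0,1,2,3,25/8 } R={ 13/4,7/2,4 } so 51/16
step 9: add red to get bbbbrrrbr; options L={ 0,1,2,3,25/8 } R={ 51/16,13/4,7/2,4 } so 101/32
step 10: add red to get bbbbrrrbrr; options L={ 0,1,2,3,25/8 } R={ 101/32,51/16,13/4,7/2,4 } so 201/64
step 11: add red to get bbbbrrrbrrr; options L={ 0,1,2,3,25/8 } R={ 201/64,101/32,51/16,13/4,7/2,4 } so 401/128
step 12: add red to get bbbbrrrbrrrr; options L={ 0,1,2,3,25/8 } R={ 401/128,201/64,101/32,51/16,13/4,7/2,4 } so 801/256
step 13: add blue to get bbbbrrrbrrrrb; options L={ 0,1,2,3,25/8,801/256 } R={ 401/128,201/64,101/32,51/16,13/4,7/2,4 } so 1603/512
step 14: add blue to get bbbbrrrbrrrrbb; options L={ 0,1,2,3,25/8,801/256,1603/512 } R={ 401/128,201/64,101/32,51/16,13/4,7/2,4 } so 3207/1024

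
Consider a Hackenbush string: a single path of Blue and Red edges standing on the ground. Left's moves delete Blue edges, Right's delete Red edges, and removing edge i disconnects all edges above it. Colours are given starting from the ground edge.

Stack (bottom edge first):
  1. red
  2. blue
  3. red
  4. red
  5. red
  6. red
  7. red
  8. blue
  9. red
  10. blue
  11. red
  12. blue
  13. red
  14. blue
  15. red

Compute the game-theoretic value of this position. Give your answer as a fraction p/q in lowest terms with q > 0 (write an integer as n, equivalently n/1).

-16043/16384

step 1: add red to get r; options L={ none } R={ 0 } gives -1
step 2: add blue to get rb; options L={ -1 } R={ 0 } gives -1/2
step 3: add red to get rbr; options L={ -1 } R={ -1/2; 0 } gives -3/4
step 4: add red to get rbrr; options L={ -1 } R={ -3/4; -1/2; 0 } gives -7/8
step 5: add red to get rbrrr; options L={ -1 } R={ -7/8; -3/4; -1/2; 0 } gives -15/16
step 6: add red to get rbrrrr; options L={ -1 } R={ -15/16; -7/8; -3/4; -1/2; 0 } gives -31/32
step 7: add red to get rbrrrrr; options L={ -1 } R={ -31/32; -15/16; -7/8; -3/4; -1/2; 0 } gives -63/64
step 8: add blue to get rbrrrrrb; options L={ -1; -63/64 } R={ -31/32; -15/16; -7/8; -3/4; -1/2; 0 } gives -125/128
step 9: add red to get rbrrrrrbr; options L={ -1; -63/64 } R={ -125/128; -31/32; -15/16; -7/8; -3/4; -1/2; 0 } gives -251/256
step 10: add blue to get rbrrrrrbrb; options L={ -1; -63/64; -251/256 } R={ -125/128; -31/32; -15/16; -7/8; -3/4; -1/2; 0 } gives -501/512
step 11: add red to get rbrrrrrbrbr; options L={ -1; -63/64; -251/256 } R={ -501/512; -125/128; -31/32; -15/16; -7/8; -3/4; -1/2; 0 } gives -1003/1024
step 12: add blue to get rbrrrrrbrbrb; options L={ -1; -63/64; -251/256; -1003/1024 } R={ -501/512; -125/128; -31/32; -15/16; -7/8; -3/4; -1/2; 0 } gives -2005/2048
step 13: add red to get rbrrrrrbrbrbr; options L={ -1; -63/64; -251/256; -1003/1024 } R={ -2005/2048; -501/512; -125/128; -31/32; -15/16; -7/8; -3/4; -1/2; 0 } gives -4011/4096
step 14: add blue to get rbrrrrrbrbrbrb; options L={ -1; -63/64; -251/256; -1003/1024; -4011/4096 } R={ -2005/2048; -501/512; -125/128; -31/32; -15/16; -7/8; -3/4; -1/2; 0 } gives -8021/8192
step 15: add red to get rbrrrrrbrbrbrbr; options L={ -1; -63/64; -251/256; -1003/1024; -4011/4096 } R={ -8021/8192; -2005/2048; -501/512; -125/128; -31/32; -15/16; -7/8; -3/4; -1/2; 0 } gives -16043/16384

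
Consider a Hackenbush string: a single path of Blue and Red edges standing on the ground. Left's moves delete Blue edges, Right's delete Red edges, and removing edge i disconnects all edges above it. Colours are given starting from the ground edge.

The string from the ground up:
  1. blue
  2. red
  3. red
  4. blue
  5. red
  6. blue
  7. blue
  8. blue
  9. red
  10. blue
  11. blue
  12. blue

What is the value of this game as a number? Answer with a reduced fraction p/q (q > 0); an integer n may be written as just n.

751/2048

Build G(s[:k]) for k = 1..12, string s = blue red red blue red blue blue blue red blue blue blue.
G_1 [b]  L=[0]  R=[]  so 1
G_2 [br]  L=[0]  R=[1]  so 1/2
G_3 [brr]  L=[0]  R=[1/2,1]  so 1/4
G_4 [brrb]  L=[0,1/4]  R=[1/2,1]  so 3/8
G_5 [brrbr]  L=[0,1/4]  R=[3/8,1/2,1]  so 5/16
G_6 [brrbrb]  L=[0,1/4,5/16]  R=[3/8,1/2,1]  so 11/32
G_7 [brrbrbb]  L=[0,1/4,5/16,11/32]  R=[3/8,1/2,1]  so 23/64
G_8 [brrbrbbb]  L=[0,1/4,5/16,11/32,23/64]  R=[3/8,1/2,1]  so 47/128
G_9 [brrbrbbbr]  L=[0,1/4,5/16,11/32,23/64]  R=[47/128,3/8,1/2,1]  so 93/256
G_10 [brrbrbbbrb]  L=[0,1/4,5/16,11/32,23/64,93/256]  R=[47/128,3/8,1/2,1]  so 187/512
G_11 [brrbrbbbrbb]  L=[0,1/4,5/16,11/32,23/64,93/256,187/512]  R=[47/128,3/8,1/2,1]  so 375/1024
G_12 [brrbrbbbrbbb]  L=[0,1/4,5/16,11/32,23/64,93/256,187/512,375/1024]  R=[47/128,3/8,1/2,1]  so 751/2048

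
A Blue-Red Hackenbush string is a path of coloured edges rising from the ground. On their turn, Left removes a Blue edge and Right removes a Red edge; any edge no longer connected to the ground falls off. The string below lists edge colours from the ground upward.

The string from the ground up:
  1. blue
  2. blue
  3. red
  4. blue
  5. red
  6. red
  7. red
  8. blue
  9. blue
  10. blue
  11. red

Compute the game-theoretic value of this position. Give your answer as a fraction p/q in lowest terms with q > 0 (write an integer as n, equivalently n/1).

797/512

b: Left { 0 }, Right { — } = simplest 1
bb: Left { 0,1 }, Right { — } = simplest 2
bbr: Left { 0,1 }, Right { 2 } = simplest 3/2
bbrb: Left { 0,1,3/2 }, Right { 2 } = simplest 7/4
bbrbr: Left { 0,1,3/2 }, Right { 7/4,2 } = simplest 13/8
bbrbrr: Left { 0,1,3/2 }, Right { 13/8,7/4,2 } = simplest 25/16
bbrbrrr: Left { 0,1,3/2 }, Right { 25/16,13/8,7/4,2 } = simplest 49/32
bbrbrrrb: Left { 0,1,3/2,49/32 }, Right { 25/16,13/8,7/4,2 } = simplest 99/64
bbrbrrrbb: Left { 0,1,3/2,49/32,99/64 }, Right { 25/16,13/8,7/4,2 } = simplest 199/128
bbrbrrrbbb: Left { 0,1,3/2,49/32,99/64,199/128 }, Right { 25/16,13/8,7/4,2 } = simplest 399/256
bbrbrrrbbbr: Left { 0,1,3/2,49/32,99/64,199/128 }, Right { 399/256,25/16,13/8,7/4,2 } = simplest 797/512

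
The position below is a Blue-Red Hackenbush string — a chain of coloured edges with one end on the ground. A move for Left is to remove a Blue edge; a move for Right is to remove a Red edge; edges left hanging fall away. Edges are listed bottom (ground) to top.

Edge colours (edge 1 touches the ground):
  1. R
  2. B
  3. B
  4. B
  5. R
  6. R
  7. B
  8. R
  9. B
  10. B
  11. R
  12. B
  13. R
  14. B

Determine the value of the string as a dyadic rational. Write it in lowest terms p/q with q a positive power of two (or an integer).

-1685/8192

1 of 14 · R · max L −∞ · min R 0 gives -1
2 of 14 · RB · max L -1 · min R 0 gives -1/2
3 of 14 · RBB · max L -1/2 · min R 0 gives -1/4
4 of 14 · RBBB · max L -1/4 · min R 0 gives -1/8
5 of 14 · RBBBR · max L -1/4 · min R -1/8 gives -3/16
6 of 14 · RBBBRR · max L -1/4 · min R -3/16 gives -7/32
7 of 14 · RBBBRRB · max L -7/32 · min R -3/16 gives -13/64
8 of 14 · RBBBRRBR · max L -7/32 · min R -13/64 gives -27/128
9 of 14 · RBBBRRBRB · max L -27/128 · min R -13/64 gives -53/256
10 of 14 · RBBBRRBRBB · max L -53/256 · min R -13/64 gives -105/512
11 of 14 · RBBBRRBRBBR · max L -53/256 · min R -105/512 gives -211/1024
12 of 14 · RBBBRRBRBBRB · max L -211/1024 · min R -105/512 gives -421/2048
13 of 14 · RBBBRRBRBBRBR · max L -211/1024 · min R -421/2048 gives -843/4096
14 of 14 · RBBBRRBRBBRBRB · max L -843/4096 · min R -421/2048 gives -1685/8192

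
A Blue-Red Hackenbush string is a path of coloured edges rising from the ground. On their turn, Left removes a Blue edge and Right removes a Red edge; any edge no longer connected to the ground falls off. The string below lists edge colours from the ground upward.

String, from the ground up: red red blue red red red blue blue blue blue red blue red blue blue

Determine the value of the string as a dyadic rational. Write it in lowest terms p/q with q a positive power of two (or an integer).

-15401/8192

1 of 15 · r · max L −∞ · min R 0 gives -1
2 of 15 · rr · max L −∞ · min R -1 gives -2
3 of 15 · rrb · max L -2 · min R -1 gives -3/2
4 of 15 · rrbr · max L -2 · min R -3/2 gives -7/4
5 of 15 · rrbrr · max L -2 · min R -7/4 gives -15/8
6 of 15 · rrbrrr · max L -2 · min R -15/8 gives -31/16
7 of 15 · rrbrrrb · max L -31/16 · min R -15/8 gives -61/32
8 of 15 · rrbrrrbb · max L -61/32 · min R -15/8 gives -121/64
9 of 15 · rrbrrrbbb · max L -121/64 · min R -15/8 gives -241/128
10 of 15 · rrbrrrbbbb · max L -241/128 · min R -15/8 gives -481/256
11 of 15 · rrbrrrbbbbr · max L -241/128 · min R -481/256 gives -963/512
12 of 15 · rrbrrrbbbbrb · max L -963/512 · min R -481/256 gives -1925/1024
13 of 15 · rrbrrrbbbbrbr · max L -963/512 · min R -1925/1024 gives -3851/2048
14 of 15 · rrbrrrbbbbrbrb · max L -3851/2048 · min R -1925/1024 gives -7701/4096
15 of 15 · rrbrrrbbbbrbrbb · max L -7701/4096 · min R -1925/1024 gives -15401/8192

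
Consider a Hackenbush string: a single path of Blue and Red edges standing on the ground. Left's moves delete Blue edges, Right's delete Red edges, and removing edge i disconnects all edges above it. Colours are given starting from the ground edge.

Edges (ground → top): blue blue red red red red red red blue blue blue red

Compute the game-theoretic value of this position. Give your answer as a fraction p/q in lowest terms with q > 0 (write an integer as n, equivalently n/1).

Build val(s[:k]) for k = 1..12, string s = blue blue red red red red red red blue blue blue red.
step 1: add blue to get b; options L={ 0 } R={ — } ⇒ 1
step 2: add blue to get bb; options L={ 0, 1 } R={ — } ⇒ 2
step 3: add red to get bbr; options L={ 0, 1 } R={ 2 } ⇒ 3/2
step 4: add red to get bbrr; options L={ 0, 1 } R={ 3/2, 2 } ⇒ 5/4
step 5: add red to get bbrrr; options L={ 0, 1 } R={ 5/4, 3/2, 2 } ⇒ 9/8
step 6: add red to get bbrrrr; options L={ 0, 1 } R={ 9/8, 5/4, 3/2, 2 } ⇒ 17/16
step 7: add red to get bbrrrrr; options L={ 0, 1 } R={ 17/16, 9/8, 5/4, 3/2, 2 } ⇒ 33/32
step 8: add red to get bbrrrrrr; options L={ 0, 1 } R={ 33/32, 17/16, 9/8, 5/4, 3/2, 2 } ⇒ 65/64
step 9: add blue to get bbrrrrrrb; options L={ 0, 1, 65/64 } R={ 33/32, 17/16, 9/8, 5/4, 3/2, 2 } ⇒ 131/128
step 10: add blue to get bbrrrrrrbb; options L={ 0, 1, 65/64, 131/128 } R={ 33/32, 17/16, 9/8, 5/4, 3/2, 2 } ⇒ 263/256
step 11: add blue to get bbrrrrrrbbb; options L={ 0, 1, 65/64, 131/128, 263/256 } R={ 33/32, 17/16, 9/8, 5/4, 3/2, 2 } ⇒ 527/512
step 12: add red to get bbrrrrrrbbbr; options L={ 0, 1, 65/64, 131/128, 263/256 } R={ 527/512, 33/32, 17/16, 9/8, 5/4, 3/2, 2 } ⇒ 1053/1024

1053/1024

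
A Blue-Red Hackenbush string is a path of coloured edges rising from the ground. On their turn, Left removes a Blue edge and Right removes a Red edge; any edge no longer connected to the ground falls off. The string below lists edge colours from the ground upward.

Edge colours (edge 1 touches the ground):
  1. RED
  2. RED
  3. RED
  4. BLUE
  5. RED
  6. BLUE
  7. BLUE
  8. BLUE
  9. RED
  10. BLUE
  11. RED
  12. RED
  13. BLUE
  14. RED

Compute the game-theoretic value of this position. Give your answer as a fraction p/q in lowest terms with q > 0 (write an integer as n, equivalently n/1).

-5211/2048

Prefix values for RED RED RED BLUE RED BLUE BLUE BLUE RED BLUE RED RED BLUE RED via {L|R} + simplicity:
edge 1 of 14 (RED): { none | 0 } -> -1
edge 2 of 14 (RED): { none | -1 0 } -> -2
edge 3 of 14 (RED): { none | -2 -1 0 } -> -3
edge 4 of 14 (BLUE): { -3 | -2 -1 0 } -> -5/2
edge 5 of 14 (RED): { -3 | -5/2 -2 -1 0 } -> -11/4
edge 6 of 14 (BLUE): { -3 -11/4 | -5/2 -2 -1 0 } -> -21/8
edge 7 of 14 (BLUE): { -3 -11/4 -21/8 | -5/2 -2 -1 0 } -> -41/16
edge 8 of 14 (BLUE): { -3 -11/4 -21/8 -41/16 | -5/2 -2 -1 0 } -> -81/32
edge 9 of 14 (RED): { -3 -11/4 -21/8 -41/16 | -81/32 -5/2 -2 -1 0 } -> -163/64
edge 10 of 14 (BLUE): { -3 -11/4 -21/8 -41/16 -163/64 | -81/32 -5/2 -2 -1 0 } -> -325/128
edge 11 of 14 (RED): { -3 -11/4 -21/8 -41/16 -163/64 | -325/128 -81/32 -5/2 -2 -1 0 } -> -651/256
edge 12 of 14 (RED): { -3 -11/4 -21/8 -41/16 -163/64 | -651/256 -325/128 -81/32 -5/2 -2 -1 0 } -> -1303/512
edge 13 of 14 (BLUE): { -3 -11/4 -21/8 -41/16 -163/64 -1303/512 | -651/256 -325/128 -81/32 -5/2 -2 -1 0 } -> -2605/1024
edge 14 of 14 (RED): { -3 -11/4 -21/8 -41/16 -163/64 -1303/512 | -2605/1024 -651/256 -325/128 -81/32 -5/2 -2 -1 0 } -> -5211/2048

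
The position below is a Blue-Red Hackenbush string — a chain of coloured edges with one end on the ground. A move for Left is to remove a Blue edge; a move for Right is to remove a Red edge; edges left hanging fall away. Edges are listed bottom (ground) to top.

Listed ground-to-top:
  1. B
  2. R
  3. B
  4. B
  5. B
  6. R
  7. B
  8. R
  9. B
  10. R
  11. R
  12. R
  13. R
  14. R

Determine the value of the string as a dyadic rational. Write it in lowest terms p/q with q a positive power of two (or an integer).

7489/8192

1 of 14 · B · max L 0 · min R +∞ => 1
2 of 14 · BR · max L 0 · min R 1 => 1/2
3 of 14 · BRB · max L 1/2 · min R 1 => 3/4
4 of 14 · BRBB · max L 3/4 · min R 1 => 7/8
5 of 14 · BRBBB · max L 7/8 · min R 1 => 15/16
6 of 14 · BRBBBR · max L 7/8 · min R 15/16 => 29/32
7 of 14 · BRBBBRB · max L 29/32 · min R 15/16 => 59/64
8 of 14 · BRBBBRBR · max L 29/32 · min R 59/64 => 117/128
9 of 14 · BRBBBRBRB · max L 117/128 · min R 59/64 => 235/256
10 of 14 · BRBBBRBRBR · max L 117/128 · min R 235/256 => 469/512
11 of 14 · BRBBBRBRBRR · max L 117/128 · min R 469/512 => 937/1024
12 of 14 · BRBBBRBRBRRR · max L 117/128 · min R 937/1024 => 1873/2048
13 of 14 · BRBBBRBRBRRRR · max L 117/128 · min R 1873/2048 => 3745/4096
14 of 14 · BRBBBRBRBRRRRR · max L 117/128 · min R 3745/4096 => 7489/8192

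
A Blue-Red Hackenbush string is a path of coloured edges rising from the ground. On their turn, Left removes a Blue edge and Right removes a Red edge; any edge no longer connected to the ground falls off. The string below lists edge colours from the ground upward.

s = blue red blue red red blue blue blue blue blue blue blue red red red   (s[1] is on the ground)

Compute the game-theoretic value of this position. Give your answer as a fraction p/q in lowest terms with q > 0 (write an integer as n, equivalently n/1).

Prefix values for blue red blue red red blue blue blue blue blue blue blue red red red via {L|R} + simplicity:
g(b) = { 0 |  } so 1
g(br) = { 0 | 1 } so 1/2
g(brb) = { 0,1/2 | 1 } so 3/4
g(brbr) = { 0,1/2 | 3/4,1 } so 5/8
g(brbrr) = { 0,1/2 | 5/8,3/4,1 } so 9/16
g(brbrrb) = { 0,1/2,9/16 | 5/8,3/4,1 } so 19/32
g(brbrrbb) = { 0,1/2,9/16,19/32 | 5/8,3/4,1 } so 39/64
g(brbrrbbb) = { 0,1/2,9/16,19/32,39/64 | 5/8,3/4,1 } so 79/128
g(brbrrbbbb) = { 0,1/2,9/16,19/32,39/64,79/128 | 5/8,3/4,1 } so 159/256
g(brbrrbbbbb) = { 0,1/2,9/16,19/32,39/64,79/128,159/256 | 5/8,3/4,1 } so 319/512
g(brbrrbbbbbb) = { 0,1/2,9/16,19/32,39/64,79/128,159/256,319/512 | 5/8,3/4,1 } so 639/1024
g(brbrrbbbbbbb) = { 0,1/2,9/16,19/32,39/64,79/128,159/256,319/512,639/1024 | 5/8,3/4,1 } so 1279/2048
g(brbrrbbbbbbbr) = { 0,1/2,9/16,19/32,39/64,79/128,159/256,319/512,639/1024 | 1279/2048,5/8,3/4,1 } so 2557/4096
g(brbrrbbbbbbbrr) = { 0,1/2,9/16,19/32,39/64,79/128,159/256,319/512,639/1024 | 2557/4096,1279/2048,5/8,3/4,1 } so 5113/8192
g(brbrrbbbbbbbrrr) = { 0,1/2,9/16,19/32,39/64,79/128,159/256,319/512,639/1024 | 5113/8192,2557/4096,1279/2048,5/8,3/4,1 } so 10225/16384

10225/16384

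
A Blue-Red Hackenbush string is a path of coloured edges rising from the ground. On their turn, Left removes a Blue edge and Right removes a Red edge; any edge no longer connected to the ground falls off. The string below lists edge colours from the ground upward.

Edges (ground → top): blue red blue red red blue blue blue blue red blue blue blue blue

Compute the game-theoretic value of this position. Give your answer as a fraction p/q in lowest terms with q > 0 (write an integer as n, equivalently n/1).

5087/8192

Recurse on prefixes of the 14-edge string blue red blue red red blue blue blue blue red blue blue blue blue:
b: Left { 0 }, Right { — } → simplest 1
br: Left { 0 }, Right { 1 } → simplest 1/2
brb: Left { 0,1/2 }, Right { 1 } → simplest 3/4
brbr: Left { 0,1/2 }, Right { 3/4,1 } → simplest 5/8
brbrr: Left { 0,1/2 }, Right { 5/8,3/4,1 } → simplest 9/16
brbrrb: Left { 0,1/2,9/16 }, Right { 5/8,3/4,1 } → simplest 19/32
brbrrbb: Left { 0,1/2,9/16,19/32 }, Right { 5/8,3/4,1 } → simplest 39/64
brbrrbbb: Left { 0,1/2,9/16,19/32,39/64 }, Right { 5/8,3/4,1 } → simplest 79/128
brbrrbbbb: Left { 0,1/2,9/16,19/32,39/64,79/128 }, Right { 5/8,3/4,1 } → simplest 159/256
brbrrbbbbr: Left { 0,1/2,9/16,19/32,39/64,79/128 }, Right { 159/256,5/8,3/4,1 } → simplest 317/512
brbrrbbbbrb: Left { 0,1/2,9/16,19/32,39/64,79/128,317/512 }, Right { 159/256,5/8,3/4,1 } → simplest 635/1024
brbrrbbbbrbb: Left { 0,1/2,9/16,19/32,39/64,79/128,317/512,635/1024 }, Right { 159/256,5/8,3/4,1 } → simplest 1271/2048
brbrrbbbbrbbb: Left { 0,1/2,9/16,19/32,39/64,79/128,317/512,635/1024,1271/2048 }, Right { 159/256,5/8,3/4,1 } → simplest 2543/4096
brbrrbbbbrbbbb: Left { 0,1/2,9/16,19/32,39/64,79/128,317/512,635/1024,1271/2048,2543/4096 }, Right { 159/256,5/8,3/4,1 } → simplest 5087/8192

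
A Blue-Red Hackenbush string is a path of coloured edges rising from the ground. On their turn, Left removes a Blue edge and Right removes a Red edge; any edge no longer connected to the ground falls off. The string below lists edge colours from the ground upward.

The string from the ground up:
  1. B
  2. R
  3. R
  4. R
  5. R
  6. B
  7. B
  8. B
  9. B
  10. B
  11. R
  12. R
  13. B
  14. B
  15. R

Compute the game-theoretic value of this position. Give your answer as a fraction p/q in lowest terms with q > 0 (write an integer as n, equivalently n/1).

Prefix values for B R R R R B B B B B R R B B R via {L|R} + simplicity:
step 1: add B to get B; options L={ 0 } R={ ∅ } — 1
step 2: add R to get BR; options L={ 0 } R={ 1 } — 1/2
step 3: add R to get BRR; options L={ 0 } R={ 1/2, 1 } — 1/4
step 4: add R to get BRRR; options L={ 0 } R={ 1/4, 1/2, 1 } — 1/8
step 5: add R to get BRRRR; options L={ 0 } R={ 1/8, 1/4, 1/2, 1 } — 1/16
step 6: add B to get BRRRRB; options L={ 0, 1/16 } R={ 1/8, 1/4, 1/2, 1 } — 3/32
step 7: add B to get BRRRRBB; options L={ 0, 1/16, 3/32 } R={ 1/8, 1/4, 1/2, 1 } — 7/64
step 8: add B to get BRRRRBBB; options L={ 0, 1/16, 3/32, 7/64 } R={ 1/8, 1/4, 1/2, 1 } — 15/128
step 9: add B to get BRRRRBBBB; options L={ 0, 1/16, 3/32, 7/64, 15/128 } R={ 1/8, 1/4, 1/2, 1 } — 31/256
step 10: add B to get BRRRRBBBBB; options L={ 0, 1/16, 3/32, 7/64, 15/128, 31/256 } R={ 1/8, 1/4, 1/2, 1 } — 63/512
step 11: add R to get BRRRRBBBBBR; options L={ 0, 1/16, 3/32, 7/64, 15/128, 31/256 } R={ 63/512, 1/8, 1/4, 1/2, 1 } — 125/1024
step 12: add R to get BRRRRBBBBBRR; options L={ 0, 1/16, 3/32, 7/64, 15/128, 31/256 } R={ 125/1024, 63/512, 1/8, 1/4, 1/2, 1 } — 249/2048
step 13: add B to get BRRRRBBBBBRRB; options L={ 0, 1/16, 3/32, 7/64, 15/128, 31/256, 249/2048 } R={ 125/1024, 63/512, 1/8, 1/4, 1/2, 1 } — 499/4096
step 14: add B to get BRRRRBBBBBRRBB; options L={ 0, 1/16, 3/32, 7/64, 15/128, 31/256, 249/2048, 499/4096 } R={ 125/1024, 63/512, 1/8, 1/4, 1/2, 1 } — 999/8192
step 15: add R to get BRRRRBBBBBRRBBR; options L={ 0, 1/16, 3/32, 7/64, 15/128, 31/256, 249/2048, 499/4096 } R={ 999/8192, 125/1024, 63/512, 1/8, 1/4, 1/2, 1 } — 1997/16384

1997/16384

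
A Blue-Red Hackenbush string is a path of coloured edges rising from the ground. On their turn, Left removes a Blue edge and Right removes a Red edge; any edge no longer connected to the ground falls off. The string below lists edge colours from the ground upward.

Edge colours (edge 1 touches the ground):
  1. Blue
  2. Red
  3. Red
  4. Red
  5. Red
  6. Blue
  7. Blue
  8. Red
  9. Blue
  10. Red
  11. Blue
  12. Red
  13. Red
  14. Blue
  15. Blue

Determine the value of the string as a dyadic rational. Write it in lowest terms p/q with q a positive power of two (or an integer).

1703/16384

edge 1 of 15 (Blue): { 0 |  } ⇒ 1
edge 2 of 15 (Red): { 0 | 1 } ⇒ 1/2
edge 3 of 15 (Red): { 0 | 1/2 1 } ⇒ 1/4
edge 4 of 15 (Red): { 0 | 1/4 1/2 1 } ⇒ 1/8
edge 5 of 15 (Red): { 0 | 1/8 1/4 1/2 1 } ⇒ 1/16
edge 6 of 15 (Blue): { 0 1/16 | 1/8 1/4 1/2 1 } ⇒ 3/32
edge 7 of 15 (Blue): { 0 1/16 3/32 | 1/8 1/4 1/2 1 } ⇒ 7/64
edge 8 of 15 (Red): { 0 1/16 3/32 | 7/64 1/8 1/4 1/2 1 } ⇒ 13/128
edge 9 of 15 (Blue): { 0 1/16 3/32 13/128 | 7/64 1/8 1/4 1/2 1 } ⇒ 27/256
edge 10 of 15 (Red): { 0 1/16 3/32 13/128 | 27/256 7/64 1/8 1/4 1/2 1 } ⇒ 53/512
edge 11 of 15 (Blue): { 0 1/16 3/32 13/128 53/512 | 27/256 7/64 1/8 1/4 1/2 1 } ⇒ 107/1024
edge 12 of 15 (Red): { 0 1/16 3/32 13/128 53/512 | 107/1024 27/256 7/64 1/8 1/4 1/2 1 } ⇒ 213/2048
edge 13 of 15 (Red): { 0 1/16 3/32 13/128 53/512 | 213/2048 107/1024 27/256 7/64 1/8 1/4 1/2 1 } ⇒ 425/4096
edge 14 of 15 (Blue): { 0 1/16 3/32 13/128 53/512 425/4096 | 213/2048 107/1024 27/256 7/64 1/8 1/4 1/2 1 } ⇒ 851/8192
edge 15 of 15 (Blue): { 0 1/16 3/32 13/128 53/512 425/4096 851/8192 | 213/2048 107/1024 27/256 7/64 1/8 1/4 1/2 1 } ⇒ 1703/16384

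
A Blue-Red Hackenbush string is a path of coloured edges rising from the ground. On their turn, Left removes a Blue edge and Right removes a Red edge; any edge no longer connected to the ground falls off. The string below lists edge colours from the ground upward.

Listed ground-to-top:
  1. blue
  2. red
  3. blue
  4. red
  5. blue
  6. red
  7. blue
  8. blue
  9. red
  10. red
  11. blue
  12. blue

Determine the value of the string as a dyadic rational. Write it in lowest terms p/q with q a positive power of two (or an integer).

Recurse on prefixes of the 12-edge string blue red blue red blue red blue blue red red blue blue:
step 1: add blue to get b; options L={ 0 } R={ ∅ } = 1
step 2: add red to get br; options L={ 0 } R={ 1 } = 1/2
step 3: add blue to get brb; options L={ 0,1/2 } R={ 1 } = 3/4
step 4: add red to get brbr; options L={ 0,1/2 } R={ 3/4,1 } = 5/8
step 5: add blue to get brbrb; options L={ 0,1/2,5/8 } R={ 3/4,1 } = 11/16
step 6: add red to get brbrbr; options L={ 0,1/2,5/8 } R={ 11/16,3/4,1 } = 21/32
step 7: add blue to get brbrbrb; options L={ 0,1/2,5/8,21/32 } R={ 11/16,3/4,1 } = 43/64
step 8: add blue to get brbrbrbb; options L={ 0,1/2,5/8,21/32,43/64 } R={ 11/16,3/4,1 } = 87/128
step 9: add red to get brbrbrbbr; options L={ 0,1/2,5/8,21/32,43/64 } R={ 87/128,11/16,3/4,1 } = 173/256
step 10: add red to get brbrbrbbrr; options L={ 0,1/2,5/8,21/32,43/64 } R={ 173/256,87/128,11/16,3/4,1 } = 345/512
step 11: add blue to get brbrbrbbrrb; options L={ 0,1/2,5/8,21/32,43/64,345/512 } R={ 173/256,87/128,11/16,3/4,1 } = 691/1024
step 12: add blue to get brbrbrbbrrbb; options L={ 0,1/2,5/8,21/32,43/64,345/512,691/1024 } R={ 173/256,87/128,11/16,3/4,1 } = 1383/2048

1383/2048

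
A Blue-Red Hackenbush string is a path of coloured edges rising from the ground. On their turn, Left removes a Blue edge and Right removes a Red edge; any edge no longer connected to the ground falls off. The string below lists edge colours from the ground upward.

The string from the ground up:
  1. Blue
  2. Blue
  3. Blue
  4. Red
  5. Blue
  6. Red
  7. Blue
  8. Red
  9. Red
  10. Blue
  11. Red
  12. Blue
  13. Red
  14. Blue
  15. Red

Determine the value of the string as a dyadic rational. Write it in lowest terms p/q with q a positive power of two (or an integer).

Prefix values for Blue Blue Blue Red Blue Red Blue Red Red Blue Red Blue Red Blue Red via {L|R} + simplicity:
edge 1 of 15 (Blue): { 0 |  } → 1
edge 2 of 15 (Blue): { 0; 1 |  } → 2
edge 3 of 15 (Blue): { 0; 1; 2 |  } → 3
edge 4 of 15 (Red): { 0; 1; 2 | 3 } → 5/2
edge 5 of 15 (Blue): { 0; 1; 2; 5/2 | 3 } → 11/4
edge 6 of 15 (Red): { 0; 1; 2; 5/2 | 11/4; 3 } → 21/8
edge 7 of 15 (Blue): { 0; 1; 2; 5/2; 21/8 | 11/4; 3 } → 43/16
edge 8 of 15 (Red): { 0; 1; 2; 5/2; 21/8 | 43/16; 11/4; 3 } → 85/32
edge 9 of 15 (Red): { 0; 1; 2; 5/2; 21/8 | 85/32; 43/16; 11/4; 3 } → 169/64
edge 10 of 15 (Blue): { 0; 1; 2; 5/2; 21/8; 169/64 | 85/32; 43/16; 11/4; 3 } → 339/128
edge 11 of 15 (Red): { 0; 1; 2; 5/2; 21/8; 169/64 | 339/128; 85/32; 43/16; 11/4; 3 } → 677/256
edge 12 of 15 (Blue): { 0; 1; 2; 5/2; 21/8; 169/64; 677/256 | 339/128; 85/32; 43/16; 11/4; 3 } → 1355/512
edge 13 of 15 (Red): { 0; 1; 2; 5/2; 21/8; 169/64; 677/256 | 1355/512; 339/128; 85/32; 43/16; 11/4; 3 } → 2709/1024
edge 14 of 15 (Blue): { 0; 1; 2; 5/2; 21/8; 169/64; 677/256; 2709/1024 | 1355/512; 339/128; 85/32; 43/16; 11/4; 3 } → 5419/2048
edge 15 of 15 (Red): { 0; 1; 2; 5/2; 21/8; 169/64; 677/256; 2709/1024 | 5419/2048; 1355/512; 339/128; 85/32; 43/16; 11/4; 3 } → 10837/4096

10837/4096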